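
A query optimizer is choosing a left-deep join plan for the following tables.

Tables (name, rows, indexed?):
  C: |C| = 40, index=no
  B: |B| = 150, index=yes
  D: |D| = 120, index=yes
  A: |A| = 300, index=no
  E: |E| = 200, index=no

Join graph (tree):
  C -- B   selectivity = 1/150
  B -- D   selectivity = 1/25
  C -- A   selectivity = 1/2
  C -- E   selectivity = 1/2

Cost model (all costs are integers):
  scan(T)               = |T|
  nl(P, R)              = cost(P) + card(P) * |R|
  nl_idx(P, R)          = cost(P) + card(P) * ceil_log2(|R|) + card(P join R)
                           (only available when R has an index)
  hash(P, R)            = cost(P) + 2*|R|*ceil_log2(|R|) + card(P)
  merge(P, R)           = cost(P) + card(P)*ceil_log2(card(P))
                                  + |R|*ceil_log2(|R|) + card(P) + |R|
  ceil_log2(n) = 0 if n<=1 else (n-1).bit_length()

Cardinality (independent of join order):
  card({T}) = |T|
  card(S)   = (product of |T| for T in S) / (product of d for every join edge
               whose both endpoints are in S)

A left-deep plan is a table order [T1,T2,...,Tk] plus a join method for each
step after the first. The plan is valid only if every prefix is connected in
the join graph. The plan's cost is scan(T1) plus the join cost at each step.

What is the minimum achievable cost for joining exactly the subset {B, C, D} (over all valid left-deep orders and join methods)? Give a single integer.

872

Selinger DP over subsets of {B,C,D}:
  {C}: scan cost=40, card=40
  {B}: scan cost=150, card=150
  {D}: scan cost=120, card=120
  {BC}: card=40; try (B,nl_idx)→400, (C,hash)→780, (B,merge)→1670, (C,merge)→1780, (B,hash)→2480, (B,nl)→6040 …(+1); best=400 via (B,nl_idx)
  {BD}: card=720; try (B,nl_idx)→1800, (D,nl_idx)→1920, (D,hash)→1980, (B,merge)→2430, (D,merge)→2460, (B,hash)→2640 …(+2); best=1800 via (B,nl_idx)
  {BCD}: card=192; try (D,nl_idx)→872, (D,merge)→1640, (D,hash)→2120, (C,hash)→3000, (D,nl)→5200, (C,merge)→10000 …(+1); best=872 via (D,nl_idx)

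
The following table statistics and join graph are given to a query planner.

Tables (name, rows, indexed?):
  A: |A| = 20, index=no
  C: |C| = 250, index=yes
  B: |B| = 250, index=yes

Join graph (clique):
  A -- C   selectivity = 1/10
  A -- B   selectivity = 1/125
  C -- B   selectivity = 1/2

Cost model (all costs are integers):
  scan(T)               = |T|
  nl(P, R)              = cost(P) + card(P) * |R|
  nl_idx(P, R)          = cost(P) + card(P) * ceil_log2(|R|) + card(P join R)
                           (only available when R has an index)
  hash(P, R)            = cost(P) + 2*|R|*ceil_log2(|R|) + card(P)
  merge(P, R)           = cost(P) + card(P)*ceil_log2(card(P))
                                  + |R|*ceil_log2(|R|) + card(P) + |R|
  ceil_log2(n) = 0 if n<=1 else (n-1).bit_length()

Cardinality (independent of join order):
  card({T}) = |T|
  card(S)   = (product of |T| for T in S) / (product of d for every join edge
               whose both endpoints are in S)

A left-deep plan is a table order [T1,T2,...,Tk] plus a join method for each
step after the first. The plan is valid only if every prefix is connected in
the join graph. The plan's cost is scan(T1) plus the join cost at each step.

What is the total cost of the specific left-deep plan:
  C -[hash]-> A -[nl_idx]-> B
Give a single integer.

step 1: scan C: cost=250, card=250
step 2: join A via hash
    card(P join A) = 250*20/(10) = 500
    cost = 250 + 2*20*5 + 250 = 700
step 3: join B via nl_idx
    card(P join B) = 500*250/(125*2) = 500
    cost = 700 + 500*8 + 500 = 5200

5200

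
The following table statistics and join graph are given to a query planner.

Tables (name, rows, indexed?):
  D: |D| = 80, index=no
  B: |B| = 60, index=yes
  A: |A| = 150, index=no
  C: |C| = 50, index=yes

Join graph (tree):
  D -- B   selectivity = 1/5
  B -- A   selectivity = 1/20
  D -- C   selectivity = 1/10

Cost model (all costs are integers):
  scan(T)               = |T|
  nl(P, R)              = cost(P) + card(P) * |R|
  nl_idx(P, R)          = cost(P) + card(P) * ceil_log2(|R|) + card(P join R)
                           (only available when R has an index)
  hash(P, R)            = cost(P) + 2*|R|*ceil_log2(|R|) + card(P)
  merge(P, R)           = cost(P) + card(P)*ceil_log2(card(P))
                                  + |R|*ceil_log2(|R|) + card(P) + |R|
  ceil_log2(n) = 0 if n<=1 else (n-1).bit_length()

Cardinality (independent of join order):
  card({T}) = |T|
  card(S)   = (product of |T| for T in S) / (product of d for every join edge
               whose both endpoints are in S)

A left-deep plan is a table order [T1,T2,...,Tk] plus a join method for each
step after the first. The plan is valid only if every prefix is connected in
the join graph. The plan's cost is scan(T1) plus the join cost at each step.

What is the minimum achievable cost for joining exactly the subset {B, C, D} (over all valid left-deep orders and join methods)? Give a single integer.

1880

Selinger DP over subsets of {B,C,D}:
  {D}: scan cost=80, card=80
  {B}: scan cost=60, card=60
  {C}: scan cost=50, card=50
  {BD}: card=960; try (B,hash)→880, (D,merge)→1120, (B,merge)→1140, (D,hash)→1240, (B,nl_idx)→1520, (D,nl)→4860 …(+1); best=880 via (B,hash)
  {CD}: card=400; try (C,hash)→760, (C,nl_idx)→960, (D,merge)→1040, (C,merge)→1070, (D,hash)→1220, (D,nl)→4050 …(+1); best=760 via (C,hash)
  {BCD}: card=4800; try (B,hash)→1880, (C,hash)→2440, (B,merge)→5180, (B,nl_idx)→7960, (C,nl_idx)→11440, (C,merge)→11790 …(+2); best=1880 via (B,hash)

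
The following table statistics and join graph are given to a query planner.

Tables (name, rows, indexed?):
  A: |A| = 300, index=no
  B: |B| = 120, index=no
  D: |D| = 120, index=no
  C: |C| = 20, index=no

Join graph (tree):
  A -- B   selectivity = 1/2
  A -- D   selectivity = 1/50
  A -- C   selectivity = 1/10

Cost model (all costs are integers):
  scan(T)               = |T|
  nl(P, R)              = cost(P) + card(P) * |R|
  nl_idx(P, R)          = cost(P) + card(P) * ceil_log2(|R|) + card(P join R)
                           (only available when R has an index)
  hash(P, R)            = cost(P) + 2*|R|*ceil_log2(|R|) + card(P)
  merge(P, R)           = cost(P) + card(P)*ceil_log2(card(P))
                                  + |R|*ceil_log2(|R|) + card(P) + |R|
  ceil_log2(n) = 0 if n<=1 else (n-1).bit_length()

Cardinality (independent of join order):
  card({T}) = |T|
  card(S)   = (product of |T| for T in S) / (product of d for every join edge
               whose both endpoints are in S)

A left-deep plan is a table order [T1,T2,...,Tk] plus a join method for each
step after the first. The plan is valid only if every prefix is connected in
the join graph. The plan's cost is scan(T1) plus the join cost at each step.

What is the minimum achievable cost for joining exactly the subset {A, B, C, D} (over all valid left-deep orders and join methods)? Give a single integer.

6200

Selinger DP over subsets of {A,B,C,D}:
  {A}: scan cost=300, card=300
  {B}: scan cost=120, card=120
  {D}: scan cost=120, card=120
  {C}: scan cost=20, card=20
  {AB}: card=18000; try (B,hash)→2280, (A,merge)→4080, (B,merge)→4260, (A,hash)→5640, (A,nl)→36120, (B,nl)→36300; best=2280 via (B,hash)
  {AD}: card=720; try (D,hash)→2280, (A,merge)→4080, (D,merge)→4260, (A,hash)→5640, (A,nl)→36120, (D,nl)→36300; best=2280 via (D,hash)
  {AC}: card=600; try (C,hash)→800, (A,merge)→3140, (C,merge)→3420, (A,hash)→5440, (A,nl)→6020, (C,nl)→6300; best=800 via (C,hash)
  {ABD}: card=43200; try (B,hash)→4680, (B,merge)→11160, (D,hash)→21960, (B,nl)→88680, (D,merge)→291240, (D,nl)→2162280; best=4680 via (B,hash)
  {ABC}: card=36000; try (B,hash)→3080, (B,merge)→8360, (C,hash)→20480, (B,nl)→72800, (C,merge)→290400, (C,nl)→362280; best=3080 via (B,hash)
  {ACD}: card=1440; try (D,hash)→3080, (C,hash)→3200, (D,merge)→8360, (C,merge)→10320, (C,nl)→16680, (D,nl)→72800; best=3080 via (D,hash)
  {ABCD}: card=86400; try (B,hash)→6200, (B,merge)→21320, (D,hash)→40760, (C,hash)→48080, (B,nl)→175880, (D,merge)→616040 …(+3); best=6200 via (B,hash)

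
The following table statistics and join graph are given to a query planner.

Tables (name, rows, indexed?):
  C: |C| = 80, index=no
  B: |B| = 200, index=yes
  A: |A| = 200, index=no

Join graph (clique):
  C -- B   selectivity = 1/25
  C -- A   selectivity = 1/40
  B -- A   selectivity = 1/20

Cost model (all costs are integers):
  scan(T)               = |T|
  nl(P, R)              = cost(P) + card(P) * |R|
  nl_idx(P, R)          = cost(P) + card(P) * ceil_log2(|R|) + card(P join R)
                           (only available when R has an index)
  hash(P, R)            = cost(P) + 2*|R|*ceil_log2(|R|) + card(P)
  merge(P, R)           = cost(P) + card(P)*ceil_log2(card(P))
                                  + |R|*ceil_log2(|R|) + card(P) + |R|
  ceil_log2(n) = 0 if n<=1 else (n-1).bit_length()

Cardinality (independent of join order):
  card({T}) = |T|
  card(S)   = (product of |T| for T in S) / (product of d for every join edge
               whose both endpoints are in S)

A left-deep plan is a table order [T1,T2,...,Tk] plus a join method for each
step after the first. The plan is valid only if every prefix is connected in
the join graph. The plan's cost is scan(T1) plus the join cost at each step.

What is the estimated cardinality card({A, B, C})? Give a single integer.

Tables in S: A(200), B(200), C(80)
Edges inside S: C-B(d=25), C-A(d=40), B-A(d=20)
numerator = 200 * 200 * 80 = 3200000
denominator = 25 * 40 * 20 = 20000
card(S) = 3200000 / 20000 = 160

160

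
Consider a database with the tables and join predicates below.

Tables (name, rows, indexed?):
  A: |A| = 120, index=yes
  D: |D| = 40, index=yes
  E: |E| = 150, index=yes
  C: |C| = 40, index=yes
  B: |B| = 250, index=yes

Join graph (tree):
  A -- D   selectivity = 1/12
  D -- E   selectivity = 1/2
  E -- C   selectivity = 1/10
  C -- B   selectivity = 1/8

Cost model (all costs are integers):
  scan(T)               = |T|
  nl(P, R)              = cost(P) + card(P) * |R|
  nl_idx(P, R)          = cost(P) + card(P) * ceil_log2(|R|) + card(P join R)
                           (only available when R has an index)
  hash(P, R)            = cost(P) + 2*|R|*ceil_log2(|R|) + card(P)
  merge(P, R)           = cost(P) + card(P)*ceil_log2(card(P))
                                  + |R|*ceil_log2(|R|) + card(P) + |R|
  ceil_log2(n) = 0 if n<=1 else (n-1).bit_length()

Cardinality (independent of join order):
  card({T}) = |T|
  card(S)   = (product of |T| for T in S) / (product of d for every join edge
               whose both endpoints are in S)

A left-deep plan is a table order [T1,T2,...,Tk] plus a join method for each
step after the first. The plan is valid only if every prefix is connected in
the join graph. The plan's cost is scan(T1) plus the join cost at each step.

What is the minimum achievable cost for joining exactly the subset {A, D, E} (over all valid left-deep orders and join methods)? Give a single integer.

Selinger DP over subsets of {A,D,E}:
  {A}: scan cost=120, card=120
  {D}: scan cost=40, card=40
  {E}: scan cost=150, card=150
  {AD}: card=400; try (D,hash)→720, (A,nl_idx)→720, (D,nl_idx)→1240, (A,merge)→1280, (D,merge)→1360, (A,hash)→1760 …(+2); best=720 via (D,hash)
  {DE}: card=3000; try (D,hash)→780, (E,merge)→1670, (D,merge)→1780, (E,hash)→2480, (E,nl_idx)→3360, (D,nl_idx)→4050 …(+2); best=780 via (D,hash)
  {ADE}: card=30000; try (E,hash)→3520, (A,hash)→5460, (E,merge)→6070, (E,nl_idx)→33920, (A,merge)→40740, (A,nl_idx)→51780 …(+2); best=3520 via (E,hash)

3520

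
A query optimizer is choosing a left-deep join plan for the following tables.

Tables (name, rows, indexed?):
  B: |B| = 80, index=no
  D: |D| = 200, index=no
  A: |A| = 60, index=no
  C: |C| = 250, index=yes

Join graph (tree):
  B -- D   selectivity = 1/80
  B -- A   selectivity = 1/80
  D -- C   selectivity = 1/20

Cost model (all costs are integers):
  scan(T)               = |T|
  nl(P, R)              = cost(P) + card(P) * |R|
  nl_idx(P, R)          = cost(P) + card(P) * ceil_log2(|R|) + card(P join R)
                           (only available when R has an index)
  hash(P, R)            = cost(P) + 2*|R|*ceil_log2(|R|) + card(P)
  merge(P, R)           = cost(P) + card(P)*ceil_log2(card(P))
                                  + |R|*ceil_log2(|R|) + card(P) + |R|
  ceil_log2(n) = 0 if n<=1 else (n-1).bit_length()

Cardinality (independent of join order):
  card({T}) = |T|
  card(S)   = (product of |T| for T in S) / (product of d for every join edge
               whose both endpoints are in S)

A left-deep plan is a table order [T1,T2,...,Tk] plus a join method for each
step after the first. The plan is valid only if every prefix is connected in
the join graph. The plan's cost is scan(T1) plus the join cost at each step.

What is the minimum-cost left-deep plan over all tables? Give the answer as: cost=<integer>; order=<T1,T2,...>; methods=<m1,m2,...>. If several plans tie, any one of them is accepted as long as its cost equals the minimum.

cost=5515; order=D,B,A,C; methods=hash,hash,nl_idx

Selinger DP (subsets sized 1..n):
  {B}: scan cost=80, card=80
  {D}: scan cost=200, card=200
  {A}: scan cost=60, card=60
  {C}: scan cost=250, card=250
  {BD}: card=200; try (B,hash)→1520, (D,merge)→2520, (B,merge)→2640, (D,hash)→3360, (D,nl)→16080, (B,nl)→16200; best=1520 via (B,hash)
  {AB}: card=60; try (A,hash)→880, (B,merge)→1120, (A,merge)→1140, (B,hash)→1240, (B,nl)→4860, (A,nl)→4880; best=880 via (A,hash)
  {CD}: card=2500; try (D,hash)→3700, (C,merge)→4250, (D,merge)→4300, (C,nl_idx)→4300, (C,hash)→4400, (C,nl)→50200 …(+1); best=3700 via (D,hash)
  {ABD}: card=150; try (A,hash)→2440, (D,merge)→3100, (A,merge)→3740, (D,hash)→4140, (D,nl)→12880, (A,nl)→13520; best=2440 via (A,hash)
  {BCD}: card=2500; try (C,merge)→5570, (C,nl_idx)→5620, (C,hash)→5720, (B,hash)→7320, (B,merge)→36840, (C,nl)→51520 …(+1); best=5570 via (C,merge)
  {ABCD}: card=1875; try (C,nl_idx)→5515, (C,merge)→6040, (C,hash)→6590, (A,hash)→8790, (A,merge)→38490, (C,nl)→39940 …(+1); best=5515 via (C,nl_idx)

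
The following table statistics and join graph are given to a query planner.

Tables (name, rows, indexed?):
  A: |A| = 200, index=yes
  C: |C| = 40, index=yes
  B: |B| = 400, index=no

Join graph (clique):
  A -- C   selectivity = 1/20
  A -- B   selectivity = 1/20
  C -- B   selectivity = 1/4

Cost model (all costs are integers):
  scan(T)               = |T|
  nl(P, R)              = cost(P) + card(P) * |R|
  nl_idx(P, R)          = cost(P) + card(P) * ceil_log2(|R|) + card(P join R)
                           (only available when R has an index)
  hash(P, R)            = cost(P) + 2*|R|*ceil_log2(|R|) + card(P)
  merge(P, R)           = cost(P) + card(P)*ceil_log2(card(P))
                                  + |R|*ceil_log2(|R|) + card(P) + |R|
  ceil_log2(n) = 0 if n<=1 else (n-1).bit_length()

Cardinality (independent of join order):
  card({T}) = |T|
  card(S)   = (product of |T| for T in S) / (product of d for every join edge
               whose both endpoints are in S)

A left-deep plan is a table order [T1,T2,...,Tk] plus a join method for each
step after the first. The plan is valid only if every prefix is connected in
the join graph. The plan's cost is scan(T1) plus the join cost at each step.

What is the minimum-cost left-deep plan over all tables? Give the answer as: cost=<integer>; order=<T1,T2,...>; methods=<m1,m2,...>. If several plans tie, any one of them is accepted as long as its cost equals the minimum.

cost=8360; order=C,A,B; methods=nl_idx,hash

Selinger DP (subsets sized 1..n):
  {A}: scan cost=200, card=200
  {C}: scan cost=40, card=40
  {B}: scan cost=400, card=400
  {AC}: card=400; try (A,nl_idx)→760, (C,hash)→880, (C,nl_idx)→1800, (A,merge)→2120, (C,merge)→2280, (A,hash)→3280 …(+2); best=760 via (A,nl_idx)
  {AB}: card=4000; try (A,hash)→4000, (B,merge)→6000, (A,merge)→6200, (B,hash)→7600, (A,nl_idx)→7600, (B,nl)→80200 …(+1); best=4000 via (A,hash)
  {BC}: card=4000; try (C,hash)→1280, (B,merge)→4320, (C,merge)→4680, (C,nl_idx)→6800, (B,hash)→7280, (B,nl)→16040 …(+1); best=1280 via (C,hash)
  {ABC}: card=2000; try (B,hash)→8360, (C,hash)→8480, (A,hash)→8480, (B,merge)→8760, (C,nl_idx)→30000, (A,nl_idx)→35280 …(+5); best=8360 via (B,hash)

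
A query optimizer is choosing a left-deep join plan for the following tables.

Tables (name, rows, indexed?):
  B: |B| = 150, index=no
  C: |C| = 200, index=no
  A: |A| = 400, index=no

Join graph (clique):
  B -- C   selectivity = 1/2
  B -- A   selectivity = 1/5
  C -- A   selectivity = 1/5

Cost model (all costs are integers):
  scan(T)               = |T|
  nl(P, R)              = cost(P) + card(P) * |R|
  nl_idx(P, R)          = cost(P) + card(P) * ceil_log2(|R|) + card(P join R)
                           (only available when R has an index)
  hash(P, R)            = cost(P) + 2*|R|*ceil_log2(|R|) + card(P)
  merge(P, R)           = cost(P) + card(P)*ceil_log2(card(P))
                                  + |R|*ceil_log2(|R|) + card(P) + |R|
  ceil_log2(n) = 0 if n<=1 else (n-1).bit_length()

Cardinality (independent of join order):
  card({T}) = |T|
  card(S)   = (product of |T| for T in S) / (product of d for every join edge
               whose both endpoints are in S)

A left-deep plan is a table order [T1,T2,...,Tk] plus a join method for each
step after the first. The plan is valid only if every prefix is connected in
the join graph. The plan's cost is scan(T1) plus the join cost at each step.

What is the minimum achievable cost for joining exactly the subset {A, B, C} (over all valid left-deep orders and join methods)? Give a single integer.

Selinger DP over subsets of {A,B,C}:
  {B}: scan cost=150, card=150
  {C}: scan cost=200, card=200
  {A}: scan cost=400, card=400
  {BC}: card=15000; try (B,hash)→2800, (C,merge)→3300, (B,merge)→3350, (C,hash)→3500, (C,nl)→30150, (B,nl)→30200; best=2800 via (B,hash)
  {AB}: card=12000; try (B,hash)→3200, (A,merge)→5500, (B,merge)→5750, (A,hash)→7500, (A,nl)→60150, (B,nl)→60400; best=3200 via (B,hash)
  {AC}: card=16000; try (C,hash)→4000, (A,merge)→6000, (C,merge)→6200, (A,hash)→7600, (A,nl)→80200, (C,nl)→80400; best=4000 via (C,hash)
  {ABC}: card=240000; try (C,hash)→18400, (B,hash)→22400, (A,hash)→25000, (C,merge)→185000, (A,merge)→231800, (B,merge)→245350 …(+3); best=18400 via (C,hash)

18400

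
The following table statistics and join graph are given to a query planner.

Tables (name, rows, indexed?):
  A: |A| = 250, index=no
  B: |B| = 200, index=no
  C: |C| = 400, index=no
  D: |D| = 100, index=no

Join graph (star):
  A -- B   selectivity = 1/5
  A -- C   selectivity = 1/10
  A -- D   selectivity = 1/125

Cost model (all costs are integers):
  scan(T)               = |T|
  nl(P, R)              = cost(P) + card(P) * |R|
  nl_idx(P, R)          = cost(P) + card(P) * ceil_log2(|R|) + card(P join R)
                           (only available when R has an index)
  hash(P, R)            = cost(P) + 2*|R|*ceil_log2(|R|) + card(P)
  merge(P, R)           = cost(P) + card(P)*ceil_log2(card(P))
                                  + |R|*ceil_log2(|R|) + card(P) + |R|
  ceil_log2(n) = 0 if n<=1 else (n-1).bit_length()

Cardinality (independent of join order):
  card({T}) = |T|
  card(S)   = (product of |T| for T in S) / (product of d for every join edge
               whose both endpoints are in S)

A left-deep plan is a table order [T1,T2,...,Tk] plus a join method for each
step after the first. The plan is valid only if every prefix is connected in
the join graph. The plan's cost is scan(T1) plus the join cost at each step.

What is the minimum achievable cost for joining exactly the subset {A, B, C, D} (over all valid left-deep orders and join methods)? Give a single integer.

18900

Selinger DP over subsets of {A,B,C,D}:
  {A}: scan cost=250, card=250
  {B}: scan cost=200, card=200
  {C}: scan cost=400, card=400
  {D}: scan cost=100, card=100
  {AB}: card=10000; try (B,hash)→3700, (A,merge)→4250, (B,merge)→4300, (A,hash)→4400, (A,nl)→50200, (B,nl)→50250; best=3700 via (B,hash)
  {AC}: card=10000; try (A,hash)→4800, (C,merge)→6500, (A,merge)→6650, (C,hash)→7700, (C,nl)→100250, (A,nl)→100400; best=4800 via (A,hash)
  {AD}: card=200; try (D,hash)→1900, (A,merge)→3150, (D,merge)→3300, (A,hash)→4200, (A,nl)→25100, (D,nl)→25250; best=1900 via (D,hash)
  {ABC}: card=400000; try (B,hash)→18000, (C,hash)→20900, (B,merge)→156600, (C,merge)→157700, (B,nl)→2004800, (C,nl)→4003700; best=18000 via (B,hash)
  {ABD}: card=8000; try (B,hash)→5300, (B,merge)→5500, (D,hash)→15100, (B,nl)→41900, (D,merge)→154500, (D,nl)→1003700; best=5300 via (B,hash)
  {ACD}: card=8000; try (C,merge)→7700, (C,hash)→9300, (D,hash)→16200, (C,nl)→81900, (D,merge)→155600, (D,nl)→1004800; best=7700 via (C,merge)
  {ABCD}: card=320000; try (B,hash)→18900, (C,hash)→20500, (C,merge)→121300, (B,merge)→121500, (D,hash)→419400, (B,nl)→1607700 …(+3); best=18900 via (B,hash)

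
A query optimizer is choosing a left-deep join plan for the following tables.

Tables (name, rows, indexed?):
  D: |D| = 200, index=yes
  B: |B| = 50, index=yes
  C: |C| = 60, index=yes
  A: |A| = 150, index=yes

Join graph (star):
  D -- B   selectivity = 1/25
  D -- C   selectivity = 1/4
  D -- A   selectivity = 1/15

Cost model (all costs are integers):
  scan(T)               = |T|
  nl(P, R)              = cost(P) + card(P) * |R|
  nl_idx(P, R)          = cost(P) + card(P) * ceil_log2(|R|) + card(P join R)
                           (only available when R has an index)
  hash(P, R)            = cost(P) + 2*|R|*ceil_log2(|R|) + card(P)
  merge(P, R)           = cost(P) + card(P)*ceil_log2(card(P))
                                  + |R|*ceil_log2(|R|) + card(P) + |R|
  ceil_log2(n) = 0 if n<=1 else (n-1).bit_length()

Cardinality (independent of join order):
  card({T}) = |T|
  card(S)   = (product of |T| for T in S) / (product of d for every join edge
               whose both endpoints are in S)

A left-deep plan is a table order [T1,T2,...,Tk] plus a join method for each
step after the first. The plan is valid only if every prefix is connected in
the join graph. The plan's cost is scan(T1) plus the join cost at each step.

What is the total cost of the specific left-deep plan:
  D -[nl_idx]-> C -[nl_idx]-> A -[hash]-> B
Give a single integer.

step 1: scan D: cost=200, card=200
step 2: join C via nl_idx
    card(P join C) = 200*60/(4) = 3000
    cost = 200 + 200*6 + 3000 = 4400
step 3: join A via nl_idx
    card(P join A) = 3000*150/(15) = 30000
    cost = 4400 + 3000*8 + 30000 = 58400
step 4: join B via hash
    card(P join B) = 30000*50/(25) = 60000
    cost = 58400 + 2*50*6 + 30000 = 89000

89000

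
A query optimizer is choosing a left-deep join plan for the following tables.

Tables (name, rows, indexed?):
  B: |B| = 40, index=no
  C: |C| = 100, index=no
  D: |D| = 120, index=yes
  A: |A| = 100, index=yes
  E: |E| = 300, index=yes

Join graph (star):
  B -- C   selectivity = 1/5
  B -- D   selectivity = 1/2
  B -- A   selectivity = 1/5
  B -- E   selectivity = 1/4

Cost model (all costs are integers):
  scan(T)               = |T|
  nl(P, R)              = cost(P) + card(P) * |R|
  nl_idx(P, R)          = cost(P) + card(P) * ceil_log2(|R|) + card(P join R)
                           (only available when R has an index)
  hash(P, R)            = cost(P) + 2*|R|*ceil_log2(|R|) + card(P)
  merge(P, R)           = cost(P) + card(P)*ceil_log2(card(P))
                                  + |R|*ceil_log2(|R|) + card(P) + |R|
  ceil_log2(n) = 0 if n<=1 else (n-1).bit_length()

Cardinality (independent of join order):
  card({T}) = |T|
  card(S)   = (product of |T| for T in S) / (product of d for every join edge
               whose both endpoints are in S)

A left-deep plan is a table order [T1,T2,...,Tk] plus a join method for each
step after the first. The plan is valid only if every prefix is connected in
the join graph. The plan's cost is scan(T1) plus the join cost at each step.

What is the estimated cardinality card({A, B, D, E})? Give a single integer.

3600000

Tables in S: A(100), B(40), D(120), E(300)
Edges inside S: B-D(d=2), B-A(d=5), B-E(d=4)
numerator = 100 * 40 * 120 * 300 = 144000000
denominator = 2 * 5 * 4 = 40
card(S) = 144000000 / 40 = 3600000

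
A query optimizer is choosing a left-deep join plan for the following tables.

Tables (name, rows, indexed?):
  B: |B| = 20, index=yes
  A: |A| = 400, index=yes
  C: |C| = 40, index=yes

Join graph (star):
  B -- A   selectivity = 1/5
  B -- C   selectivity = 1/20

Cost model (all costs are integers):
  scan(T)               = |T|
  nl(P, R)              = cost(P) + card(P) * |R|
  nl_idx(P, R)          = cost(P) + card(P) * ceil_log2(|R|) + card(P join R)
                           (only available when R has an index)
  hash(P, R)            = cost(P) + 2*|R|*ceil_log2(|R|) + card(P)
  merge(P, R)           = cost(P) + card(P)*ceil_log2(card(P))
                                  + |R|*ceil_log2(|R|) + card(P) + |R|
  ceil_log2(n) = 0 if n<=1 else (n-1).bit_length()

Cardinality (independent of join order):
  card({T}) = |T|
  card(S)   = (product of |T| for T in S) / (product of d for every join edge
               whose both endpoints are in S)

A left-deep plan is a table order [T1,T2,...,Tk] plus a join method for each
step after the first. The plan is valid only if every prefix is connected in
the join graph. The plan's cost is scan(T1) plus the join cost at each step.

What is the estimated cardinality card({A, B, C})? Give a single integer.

Tables in S: A(400), B(20), C(40)
Edges inside S: B-A(d=5), B-C(d=20)
numerator = 400 * 20 * 40 = 320000
denominator = 5 * 20 = 100
card(S) = 320000 / 100 = 3200

3200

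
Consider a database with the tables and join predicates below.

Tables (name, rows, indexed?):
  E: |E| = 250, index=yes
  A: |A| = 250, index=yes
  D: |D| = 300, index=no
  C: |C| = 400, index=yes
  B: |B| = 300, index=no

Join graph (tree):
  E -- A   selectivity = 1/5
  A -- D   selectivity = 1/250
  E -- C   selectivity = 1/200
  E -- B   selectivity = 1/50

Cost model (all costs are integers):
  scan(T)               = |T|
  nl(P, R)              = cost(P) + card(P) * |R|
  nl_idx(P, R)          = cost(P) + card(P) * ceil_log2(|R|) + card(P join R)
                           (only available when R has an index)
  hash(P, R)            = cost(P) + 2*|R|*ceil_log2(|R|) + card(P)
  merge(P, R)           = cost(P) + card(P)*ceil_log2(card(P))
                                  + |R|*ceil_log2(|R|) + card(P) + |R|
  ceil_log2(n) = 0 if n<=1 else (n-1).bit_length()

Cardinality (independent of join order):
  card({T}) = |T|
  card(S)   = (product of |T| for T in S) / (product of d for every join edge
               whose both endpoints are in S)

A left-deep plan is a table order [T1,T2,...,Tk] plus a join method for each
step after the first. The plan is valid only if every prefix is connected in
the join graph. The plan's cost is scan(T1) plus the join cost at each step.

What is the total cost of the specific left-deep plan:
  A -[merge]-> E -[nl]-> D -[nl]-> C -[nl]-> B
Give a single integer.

step 1: scan A: cost=250, card=250
step 2: join E via merge
    card(P join E) = 250*250/(5) = 12500
    cost = 250 + 250*8 + 250*8 + 250 + 250 = 4750
step 3: join D via nl
    card(P join D) = 12500*300/(250) = 15000
    cost = 4750 + 12500*300 = 3754750
step 4: join C via nl
    card(P join C) = 15000*400/(200) = 30000
    cost = 3754750 + 15000*400 = 9754750
step 5: join B via nl
    card(P join B) = 30000*300/(50) = 180000
    cost = 9754750 + 30000*300 = 18754750

18754750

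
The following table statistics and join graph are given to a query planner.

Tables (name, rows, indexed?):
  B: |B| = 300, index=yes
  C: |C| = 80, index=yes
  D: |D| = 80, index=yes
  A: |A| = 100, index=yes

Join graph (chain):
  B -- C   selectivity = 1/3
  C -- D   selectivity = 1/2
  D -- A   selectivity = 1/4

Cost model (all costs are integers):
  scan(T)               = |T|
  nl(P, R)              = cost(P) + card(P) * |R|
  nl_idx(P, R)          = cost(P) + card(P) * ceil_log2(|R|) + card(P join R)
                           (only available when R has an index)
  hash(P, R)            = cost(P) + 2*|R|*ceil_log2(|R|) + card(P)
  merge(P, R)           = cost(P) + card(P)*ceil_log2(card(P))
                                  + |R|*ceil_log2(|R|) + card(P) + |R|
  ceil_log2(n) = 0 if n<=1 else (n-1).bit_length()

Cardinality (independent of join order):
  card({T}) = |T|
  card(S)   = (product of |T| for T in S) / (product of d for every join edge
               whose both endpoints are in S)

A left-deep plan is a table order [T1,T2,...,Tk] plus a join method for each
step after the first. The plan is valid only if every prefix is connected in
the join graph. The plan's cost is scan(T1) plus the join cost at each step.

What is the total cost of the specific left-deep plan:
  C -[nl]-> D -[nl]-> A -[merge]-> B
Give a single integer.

1769480

step 1: scan C: cost=80, card=80
step 2: join D via nl
    card(P join D) = 80*80/(2) = 3200
    cost = 80 + 80*80 = 6480
step 3: join A via nl
    card(P join A) = 3200*100/(4) = 80000
    cost = 6480 + 3200*100 = 326480
step 4: join B via merge
    card(P join B) = 80000*300/(3) = 8000000
    cost = 326480 + 80000*17 + 300*9 + 80000 + 300 = 1769480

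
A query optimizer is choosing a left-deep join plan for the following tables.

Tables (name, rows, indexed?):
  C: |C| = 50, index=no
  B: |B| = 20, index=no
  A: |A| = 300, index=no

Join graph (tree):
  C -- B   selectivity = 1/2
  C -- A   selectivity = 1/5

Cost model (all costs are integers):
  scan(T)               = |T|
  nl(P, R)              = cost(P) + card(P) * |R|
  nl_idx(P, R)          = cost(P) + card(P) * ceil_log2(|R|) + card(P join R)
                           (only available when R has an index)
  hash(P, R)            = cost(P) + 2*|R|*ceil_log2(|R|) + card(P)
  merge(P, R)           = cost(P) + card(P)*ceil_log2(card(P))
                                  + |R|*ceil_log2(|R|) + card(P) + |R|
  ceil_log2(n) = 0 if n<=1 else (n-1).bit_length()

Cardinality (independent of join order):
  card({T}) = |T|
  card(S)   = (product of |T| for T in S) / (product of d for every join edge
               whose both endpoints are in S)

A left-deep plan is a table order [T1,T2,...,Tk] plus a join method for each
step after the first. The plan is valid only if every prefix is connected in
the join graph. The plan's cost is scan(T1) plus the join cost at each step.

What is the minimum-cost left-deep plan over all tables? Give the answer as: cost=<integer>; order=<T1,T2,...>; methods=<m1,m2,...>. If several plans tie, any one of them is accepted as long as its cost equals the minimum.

Selinger DP (subsets sized 1..n):
  {C}: scan cost=50, card=50
  {B}: scan cost=20, card=20
  {A}: scan cost=300, card=300
  {BC}: card=500; try (B,hash)→300, (C,merge)→490, (B,merge)→520, (C,hash)→640, (C,nl)→1020, (B,nl)→1050; best=300 via (B,hash)
  {AC}: card=3000; try (C,hash)→1200, (A,merge)→3400, (C,merge)→3650, (A,hash)→5500, (A,nl)→15050, (C,nl)→15300; best=1200 via (C,hash)
  {ABC}: card=30000; try (B,hash)→4400, (A,hash)→6200, (A,merge)→8300, (B,merge)→40320, (B,nl)→61200, (A,nl)→150300; best=4400 via (B,hash)

cost=4400; order=A,C,B; methods=hash,hash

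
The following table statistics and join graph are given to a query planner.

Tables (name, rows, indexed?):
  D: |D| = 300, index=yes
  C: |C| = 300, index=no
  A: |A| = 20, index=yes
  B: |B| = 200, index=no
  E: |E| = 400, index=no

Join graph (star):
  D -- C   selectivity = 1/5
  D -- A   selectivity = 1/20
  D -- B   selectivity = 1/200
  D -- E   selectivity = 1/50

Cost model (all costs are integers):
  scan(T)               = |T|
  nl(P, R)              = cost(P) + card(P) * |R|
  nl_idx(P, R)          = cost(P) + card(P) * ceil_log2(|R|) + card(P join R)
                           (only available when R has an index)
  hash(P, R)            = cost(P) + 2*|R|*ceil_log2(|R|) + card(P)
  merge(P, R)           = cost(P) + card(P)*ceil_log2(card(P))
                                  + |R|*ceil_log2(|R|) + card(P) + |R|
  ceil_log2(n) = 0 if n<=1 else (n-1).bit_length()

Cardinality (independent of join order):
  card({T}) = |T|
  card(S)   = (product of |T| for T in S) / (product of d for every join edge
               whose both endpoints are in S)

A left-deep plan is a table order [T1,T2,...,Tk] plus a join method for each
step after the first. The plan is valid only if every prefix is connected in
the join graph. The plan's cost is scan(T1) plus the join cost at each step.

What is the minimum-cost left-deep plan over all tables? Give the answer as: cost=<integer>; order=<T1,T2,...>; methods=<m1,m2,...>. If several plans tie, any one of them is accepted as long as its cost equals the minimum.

cost=17600; order=B,D,A,E,C; methods=nl_idx,hash,merge,hash

Selinger DP (subsets sized 1..n):
  {D}: scan cost=300, card=300
  {C}: scan cost=300, card=300
  {A}: scan cost=20, card=20
  {B}: scan cost=200, card=200
  {E}: scan cost=400, card=400
  {CD}: card=18000; try (D,hash)→6000, (C,hash)→6000, (D,merge)→6300, (C,merge)→6300, (D,nl_idx)→21000, (D,nl)→90300 …(+1); best=6000 via (D,hash)
  {AD}: card=300; try (D,nl_idx)→500, (A,hash)→800, (A,nl_idx)→2100, (D,merge)→3140, (A,merge)→3420, (D,hash)→5440 …(+2); best=500 via (D,nl_idx)
  {BD}: card=300; try (D,nl_idx)→2300, (B,hash)→3800, (D,merge)→5000, (B,merge)→5100, (D,hash)→5800, (D,nl)→60200 …(+1); best=2300 via (D,nl_idx)
  {DE}: card=2400; try (D,hash)→6200, (D,nl_idx)→6400, (E,merge)→7300, (D,merge)→7400, (E,hash)→7800, (E,nl)→120300 …(+1); best=6200 via (D,hash)
  {ACD}: card=18000; try (C,hash)→6200, (C,merge)→6500, (A,hash)→24200, (C,nl)→90500, (A,nl_idx)→114000, (A,merge)→294120 …(+1); best=6200 via (C,hash)
  {BCD}: card=18000; try (C,hash)→8000, (C,merge)→8300, (B,hash)→27200, (C,nl)→92300, (B,merge)→295800, (B,nl)→3606000; best=8000 via (C,hash)
  {CDE}: card=144000; try (C,hash)→14000, (E,hash)→31200, (C,merge)→40400, (E,merge)→298000, (C,nl)→726200, (E,nl)→7206000; best=14000 via (C,hash)
  {ABD}: card=300; try (A,hash)→2800, (B,hash)→4000, (A,nl_idx)→4100, (B,merge)→5300, (A,merge)→5420, (A,nl)→8300 …(+1); best=2800 via (A,hash)
  {ADE}: card=2400; try (E,merge)→7500, (E,hash)→8000, (A,hash)→8800, (A,nl_idx)→20600, (A,merge)→37520, (A,nl)→54200 …(+1); best=7500 via (E,merge)
  {BDE}: card=2400; try (E,merge)→9300, (E,hash)→9800, (B,hash)→11800, (B,merge)→39200, (E,nl)→122300, (B,nl)→486200; best=9300 via (E,merge)
  {ABCD}: card=18000; try (C,hash)→8500, (C,merge)→8800, (A,hash)→26200, (B,hash)→27400, (C,nl)→92800, (A,nl_idx)→116000 …(+4); best=8500 via (C,hash)
  {ACDE}: card=144000; try (C,hash)→15300, (E,hash)→31400, (C,merge)→41700, (A,hash)→158200, (E,merge)→298200, (C,nl)→727500 …(+4); best=15300 via (C,hash)
  {BCDE}: card=144000; try (C,hash)→17100, (E,hash)→33200, (C,merge)→43500, (B,hash)→161200, (E,merge)→300000, (C,nl)→729300 …(+3); best=17100 via (C,hash)
  {ABDE}: card=2400; try (E,merge)→9800, (E,hash)→10300, (A,hash)→11900, (B,hash)→13100, (A,nl_idx)→23700, (B,merge)→40500 …(+4); best=9800 via (E,merge)
  {ABCDE}: card=144000; try (C,hash)→17600, (E,hash)→33700, (C,merge)→44000, (A,hash)→161300, (B,hash)→162500, (E,merge)→300500 …(+7); best=17600 via (C,hash)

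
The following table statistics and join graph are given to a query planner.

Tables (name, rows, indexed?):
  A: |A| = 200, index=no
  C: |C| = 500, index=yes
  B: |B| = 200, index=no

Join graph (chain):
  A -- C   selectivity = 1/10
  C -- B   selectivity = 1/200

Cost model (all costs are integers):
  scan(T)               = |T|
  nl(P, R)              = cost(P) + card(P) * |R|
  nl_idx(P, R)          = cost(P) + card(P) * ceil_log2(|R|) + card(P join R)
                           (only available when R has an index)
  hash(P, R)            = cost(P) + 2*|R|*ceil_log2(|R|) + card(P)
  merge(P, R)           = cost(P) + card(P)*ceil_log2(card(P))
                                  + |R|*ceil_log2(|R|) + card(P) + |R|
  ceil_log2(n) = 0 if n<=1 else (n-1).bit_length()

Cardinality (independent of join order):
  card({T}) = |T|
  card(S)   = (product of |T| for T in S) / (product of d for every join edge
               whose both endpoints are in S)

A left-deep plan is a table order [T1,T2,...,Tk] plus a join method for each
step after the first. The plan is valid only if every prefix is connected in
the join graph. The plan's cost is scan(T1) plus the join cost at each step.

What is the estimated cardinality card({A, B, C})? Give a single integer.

10000

Tables in S: A(200), B(200), C(500)
Edges inside S: A-C(d=10), C-B(d=200)
numerator = 200 * 200 * 500 = 20000000
denominator = 10 * 200 = 2000
card(S) = 20000000 / 2000 = 10000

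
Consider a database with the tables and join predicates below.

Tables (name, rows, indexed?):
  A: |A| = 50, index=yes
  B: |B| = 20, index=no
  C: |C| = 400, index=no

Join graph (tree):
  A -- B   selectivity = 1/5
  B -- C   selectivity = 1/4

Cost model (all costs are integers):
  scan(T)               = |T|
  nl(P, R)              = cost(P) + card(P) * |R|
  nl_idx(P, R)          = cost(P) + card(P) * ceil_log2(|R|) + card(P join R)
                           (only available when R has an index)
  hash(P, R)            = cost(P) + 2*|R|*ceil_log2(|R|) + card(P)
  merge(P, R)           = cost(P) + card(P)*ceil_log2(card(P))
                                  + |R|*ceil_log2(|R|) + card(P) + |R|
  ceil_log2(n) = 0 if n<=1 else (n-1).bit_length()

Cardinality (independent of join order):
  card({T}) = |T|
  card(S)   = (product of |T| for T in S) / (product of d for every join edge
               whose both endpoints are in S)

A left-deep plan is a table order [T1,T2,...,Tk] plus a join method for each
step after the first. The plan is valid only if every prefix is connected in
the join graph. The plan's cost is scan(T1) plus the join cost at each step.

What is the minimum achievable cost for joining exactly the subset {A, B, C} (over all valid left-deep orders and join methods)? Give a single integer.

Selinger DP over subsets of {A,B,C}:
  {A}: scan cost=50, card=50
  {B}: scan cost=20, card=20
  {C}: scan cost=400, card=400
  {AB}: card=200; try (B,hash)→300, (A,nl_idx)→340, (A,merge)→490, (B,merge)→520, (A,hash)→640, (A,nl)→1020 …(+1); best=300 via (B,hash)
  {BC}: card=2000; try (B,hash)→1000, (C,merge)→4140, (B,merge)→4520, (C,hash)→7240, (C,nl)→8020, (B,nl)→8400; best=1000 via (B,hash)
  {ABC}: card=20000; try (A,hash)→3600, (C,merge)→6100, (C,hash)→7700, (A,merge)→25350, (A,nl_idx)→33000, (C,nl)→80300 …(+1); best=3600 via (A,hash)

3600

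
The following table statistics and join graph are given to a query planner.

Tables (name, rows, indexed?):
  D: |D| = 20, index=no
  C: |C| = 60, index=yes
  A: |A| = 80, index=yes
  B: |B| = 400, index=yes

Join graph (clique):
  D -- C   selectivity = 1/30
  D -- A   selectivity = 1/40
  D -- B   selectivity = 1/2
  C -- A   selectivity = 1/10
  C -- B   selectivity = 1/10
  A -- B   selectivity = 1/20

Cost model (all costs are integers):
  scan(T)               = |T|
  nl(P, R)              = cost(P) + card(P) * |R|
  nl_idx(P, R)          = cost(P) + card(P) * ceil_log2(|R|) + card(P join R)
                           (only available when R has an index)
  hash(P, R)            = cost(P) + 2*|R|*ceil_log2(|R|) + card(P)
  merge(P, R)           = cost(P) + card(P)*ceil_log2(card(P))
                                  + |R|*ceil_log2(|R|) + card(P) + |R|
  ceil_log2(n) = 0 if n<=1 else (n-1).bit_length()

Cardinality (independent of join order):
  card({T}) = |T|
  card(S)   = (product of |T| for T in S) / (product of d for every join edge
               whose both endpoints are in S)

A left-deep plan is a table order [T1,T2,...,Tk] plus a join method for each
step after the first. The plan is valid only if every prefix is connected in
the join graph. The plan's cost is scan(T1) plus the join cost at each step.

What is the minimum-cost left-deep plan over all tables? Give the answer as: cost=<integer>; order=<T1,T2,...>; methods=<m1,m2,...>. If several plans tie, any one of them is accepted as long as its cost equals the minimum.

cost=528; order=D,A,C,B; methods=nl_idx,nl_idx,nl_idx

Selinger DP (subsets sized 1..n):
  {D}: scan cost=20, card=20
  {C}: scan cost=60, card=60
  {A}: scan cost=80, card=80
  {B}: scan cost=400, card=400
  {CD}: card=40; try (C,nl_idx)→180, (D,hash)→320, (C,merge)→560, (D,merge)→600, (C,hash)→760, (C,nl)→1220 …(+1); best=180 via (C,nl_idx)
  {AD}: card=40; try (A,nl_idx)→200, (D,hash)→360, (A,merge)→780, (D,merge)→840, (A,hash)→1160, (A,nl)→1620 …(+1); best=200 via (A,nl_idx)
  {BD}: card=4000; try (D,hash)→1000, (B,merge)→4140, (B,nl_idx)→4200, (D,merge)→4520, (B,hash)→7240, (B,nl)→8020 …(+1); best=1000 via (D,hash)
  {AC}: card=480; try (C,hash)→880, (A,nl_idx)→960, (C,nl_idx)→1040, (A,merge)→1120, (C,merge)→1140, (A,hash)→1240 …(+2); best=880 via (C,hash)
  {BC}: card=2400; try (C,hash)→1520, (B,nl_idx)→3000, (B,merge)→4480, (C,merge)→4820, (C,nl_idx)→5200, (B,hash)→7320 …(+2); best=1520 via (C,hash)
  {AB}: card=1600; try (A,hash)→1920, (B,nl_idx)→2400, (B,merge)→4720, (A,nl_idx)→4800, (A,merge)→5040, (B,hash)→7360 …(+2); best=1920 via (A,hash)
  {ACD}: card=8; try (C,nl_idx)→448, (A,nl_idx)→468, (C,merge)→900, (C,hash)→960, (A,merge)→1100, (A,hash)→1340 …(+5); best=448 via (C,nl_idx)
  {BCD}: card=800; try (B,nl_idx)→1340, (D,hash)→4120, (B,merge)→4460, (C,hash)→5720, (B,hash)→7420, (B,nl)→16180 …(+5); best=1340 via (B,nl_idx)
  {ABD}: card=400; try (B,nl_idx)→960, (D,hash)→3720, (B,merge)→4480, (A,hash)→6120, (B,hash)→7440, (B,nl)→16200 …(+5); best=960 via (B,nl_idx)
  {ABC}: card=960; try (C,hash)→4240, (A,hash)→5040, (B,nl_idx)→6160, (B,hash)→8560, (B,merge)→9680, (C,nl_idx)→12480 …(+6); best=4240 via (C,hash)
  {ABCD}: card=8; try (B,nl_idx)→528, (C,hash)→2080, (A,hash)→3260, (C,nl_idx)→3368, (B,nl)→3648, (B,merge)→4480 …(+9); best=528 via (B,nl_idx)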